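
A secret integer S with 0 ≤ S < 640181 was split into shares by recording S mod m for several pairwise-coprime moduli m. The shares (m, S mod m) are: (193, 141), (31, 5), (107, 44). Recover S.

128872

From S ≡ 141 (mod 193) write S = 141 + 193t. Substituting into S ≡ 5 (mod 31) gives 193t ≡ 19 (mod 31), and since 7⁻¹ ≡ 9 (mod 31), t ≡ 16. Hence S ≡ 141 + 193·16 = 3229 (mod 5983).
From S ≡ 3229 (mod 5983) write S = 3229 + 5983t. Substituting into S ≡ 44 (mod 107) gives 5983t ≡ 25 (mod 107), and since 98⁻¹ ≡ 95 (mod 107), t ≡ 21. Hence S ≡ 3229 + 5983·21 = 128872 (mod 640181).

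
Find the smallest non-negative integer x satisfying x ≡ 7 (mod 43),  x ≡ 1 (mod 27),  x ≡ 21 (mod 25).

The moduli are pairwise coprime; N = 43·27·25 = 29025.
N/43 = 675; 675 ≡ 30 (mod 43); 30·33 ≡ 1, so inverse 33.
N/27 = 1075; 1075 ≡ 22 (mod 27); 22·16 ≡ 1, so inverse 16.
N/25 = 1161; 1161 ≡ 11 (mod 25); 11·16 ≡ 1, so inverse 16.
x ≡ 7·675·33 + 1·1075·16 + 21·1161·16 = 563221.
563221 mod 29025 = 11746.

11746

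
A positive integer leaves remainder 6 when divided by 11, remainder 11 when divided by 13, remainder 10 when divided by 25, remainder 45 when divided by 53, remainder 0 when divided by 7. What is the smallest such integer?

499835

The moduli are pairwise coprime; N = 11·13·25·53·7 = 1326325.
N/11 = 120575; 120575 ≡ 4 (mod 11); 4·3 ≡ 1, so inverse 3.
N/13 = 102025; 102025 ≡ 1 (mod 13), inverse 1.
N/25 = 53053; 53053 ≡ 3 (mod 25); 3·17 ≡ 1, so inverse 17.
N/53 = 25025; 25025 ≡ 9 (mod 53); 9·6 ≡ 1, so inverse 6.
N/7 = 189475; 189475 ≡ 6 (mod 7); 6·6 ≡ 1, so inverse 6.
m ≡ 6·120575·3 + 11·102025·1 + 10·53053·17 + 45·25025·6 + 0·189475·6 = 19068385.
19068385 mod 1326325 = 499835.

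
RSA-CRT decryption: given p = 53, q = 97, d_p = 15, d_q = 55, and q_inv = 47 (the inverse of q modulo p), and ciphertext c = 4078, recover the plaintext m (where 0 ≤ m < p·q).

m₁ = c^(d_p) mod p: c ≡ 50 (mod 53), and 50^15 mod 53 = 48.
m₂ = c^(d_q) mod q: c ≡ 4 (mod 97), and 4^55 mod 97 = 88.
h = q_inv·(m₁ − m₂) mod p = 47·(48 − 88) mod 53 = 28.
m = m₂ + h·q = 88 + 28·97 = 2804.

2804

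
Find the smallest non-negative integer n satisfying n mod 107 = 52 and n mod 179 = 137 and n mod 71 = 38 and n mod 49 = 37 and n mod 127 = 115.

2453486191

From n ≡ 52 (mod 107) write n = 52 + 107t. Substituting into n ≡ 137 (mod 179) gives 107t ≡ 85 (mod 179), and since 107⁻¹ ≡ 87 (mod 179), t ≡ 56. Hence n ≡ 52 + 107·56 = 6044 (mod 19153).
From n ≡ 6044 (mod 19153) write n = 6044 + 19153t. Substituting into n ≡ 38 (mod 71) gives 19153t ≡ 29 (mod 71), and since 54⁻¹ ≡ 25 (mod 71), t ≡ 15. Hence n ≡ 6044 + 19153·15 = 293339 (mod 1359863).
From n ≡ 293339 (mod 1359863) write n = 293339 + 1359863t. Substituting into n ≡ 37 (mod 49) gives 1359863t ≡ 12 (mod 49), and since 15⁻¹ ≡ 36 (mod 49), t ≡ 40. Hence n ≡ 293339 + 1359863·40 = 54687859 (mod 66633287).
From n ≡ 54687859 (mod 66633287) write n = 54687859 + 66633287t. Substituting into n ≡ 115 (mod 127) gives 66633287t ≡ 107 (mod 127), and since 70⁻¹ ≡ 49 (mod 127), t ≡ 36. Hence n ≡ 54687859 + 66633287·36 = 2453486191 (mod 8462427449).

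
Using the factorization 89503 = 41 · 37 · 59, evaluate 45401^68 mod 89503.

24353

Mod 41: 45401 ≡ 14; by Fermat, exponent reduces to 68 mod 40 = 28; 14^28 ≡ 40 (mod 41).
Mod 37: 45401 ≡ 2; by Fermat, exponent reduces to 68 mod 36 = 32; 2^32 ≡ 7 (mod 37).
Mod 59: 45401 ≡ 30; by Fermat, exponent reduces to 68 mod 58 = 10; 30^10 ≡ 45 (mod 59).
Combine by CRT: x ≡ 40 (mod 41), x ≡ 7 (mod 37), x ≡ 45 (mod 59) ⇒ x ≡ 24353 (mod 89503).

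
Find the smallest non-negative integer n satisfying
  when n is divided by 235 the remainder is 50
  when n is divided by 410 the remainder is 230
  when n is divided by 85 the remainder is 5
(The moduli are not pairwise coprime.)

gcd(235, 410) = 5 and 5 | (230 − 50), so the pair is consistent; merging gives n ≡ 1460 (mod 19270), where 19270 = lcm(235, 410).
gcd(19270, 85) = 5 and 5 | (5 − 1460), so the pair is consistent; merging gives n ≡ 271240 (mod 327590), where 327590 = lcm(19270, 85).
The solution is unique modulo lcm(235, 410, 85) = 327590.

271240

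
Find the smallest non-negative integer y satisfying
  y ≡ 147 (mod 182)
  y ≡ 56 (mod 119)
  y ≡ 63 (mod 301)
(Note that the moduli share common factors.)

122269

gcd(182, 119) = 7 and 7 | (56 − 147), so the pair is consistent; merging gives y ≡ 1603 (mod 3094), where 3094 = lcm(182, 119).
gcd(3094, 301) = 7 and 7 | (63 − 1603), so the pair is consistent; merging gives y ≡ 122269 (mod 133042), where 133042 = lcm(3094, 301).
The solution is unique modulo lcm(182, 119, 301) = 133042.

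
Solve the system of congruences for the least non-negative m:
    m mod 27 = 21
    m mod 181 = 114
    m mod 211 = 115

765201

From m ≡ 21 (mod 27) write m = 21 + 27t. Substituting into m ≡ 114 (mod 181) gives 27t ≡ 93 (mod 181), and since 27⁻¹ ≡ 114 (mod 181), t ≡ 104. Hence m ≡ 21 + 27·104 = 2829 (mod 4887).
From m ≡ 2829 (mod 4887) write m = 2829 + 4887t. Substituting into m ≡ 115 (mod 211) gives 4887t ≡ 29 (mod 211), and since 34⁻¹ ≡ 180 (mod 211), t ≡ 156. Hence m ≡ 2829 + 4887·156 = 765201 (mod 1031157).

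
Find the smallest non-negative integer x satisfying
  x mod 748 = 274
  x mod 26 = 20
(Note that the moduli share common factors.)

gcd(748, 26) = 2 and 2 | (20 − 274), so the pair is consistent; merging gives x ≡ 9250 (mod 9724), where 9724 = lcm(748, 26).
The solution is unique modulo lcm(748, 26) = 9724.

9250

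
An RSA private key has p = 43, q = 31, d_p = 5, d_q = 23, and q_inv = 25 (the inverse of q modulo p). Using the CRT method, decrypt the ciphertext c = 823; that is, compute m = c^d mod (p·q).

509

m₁ = c^(d_p) mod p: c ≡ 6 (mod 43), and 6^5 mod 43 = 36.
m₂ = c^(d_q) mod q: c ≡ 17 (mod 31), and 17^23 mod 31 = 13.
h = q_inv·(m₁ − m₂) mod p = 25·(36 − 13) mod 43 = 16.
m = m₂ + h·q = 13 + 16·31 = 509.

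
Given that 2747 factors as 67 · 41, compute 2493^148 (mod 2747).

Mod 67: 2493 ≡ 14; by Fermat, exponent reduces to 148 mod 66 = 16; 14^16 ≡ 15 (mod 67).
Mod 41: 2493 ≡ 33; by Fermat, exponent reduces to 148 mod 40 = 28; 33^28 ≡ 16 (mod 41).
Combine by CRT: x ≡ 15 (mod 67), x ≡ 16 (mod 41) ⇒ x ≡ 2025 (mod 2747).

2025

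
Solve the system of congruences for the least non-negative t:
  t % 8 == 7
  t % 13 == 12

From t ≡ 7 (mod 8) write t = 7 + 8s. Substituting into t ≡ 12 (mod 13) gives 8s ≡ 5 (mod 13), and since 8⁻¹ ≡ 5 (mod 13), s ≡ 12. Hence t ≡ 7 + 8·12 = 103 (mod 104).

103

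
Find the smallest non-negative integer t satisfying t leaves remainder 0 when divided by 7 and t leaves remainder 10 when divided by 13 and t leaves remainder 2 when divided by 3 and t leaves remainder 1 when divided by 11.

The moduli are pairwise coprime; N = 7·13·3·11 = 3003.
N/7 = 429; 429 ≡ 2 (mod 7); 2·4 ≡ 1, so inverse 4.
N/13 = 231; 231 ≡ 10 (mod 13); 10·4 ≡ 1, so inverse 4.
N/3 = 1001; 1001 ≡ 2 (mod 3); 2·2 ≡ 1, so inverse 2.
N/11 = 273; 273 ≡ 9 (mod 11); 9·5 ≡ 1, so inverse 5.
t ≡ 0·429·4 + 10·231·4 + 2·1001·2 + 1·273·5 = 14609.
14609 mod 3003 = 2597.

2597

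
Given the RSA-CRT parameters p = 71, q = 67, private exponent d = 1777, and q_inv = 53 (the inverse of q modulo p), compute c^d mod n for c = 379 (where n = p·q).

d_p = d mod (p−1) = 1777 mod 70 = 27; d_q = d mod (q−1) = 61.
m₁ = c^(d_p) mod p: c ≡ 24 (mod 71), and 24^27 mod 71 = 29.
m₂ = c^(d_q) mod q: c ≡ 44 (mod 67), and 44^61 mod 67 = 28.
h = q_inv·(m₁ − m₂) mod p = 53·(29 − 28) mod 71 = 53.
m = m₂ + h·q = 28 + 53·67 = 3579.

3579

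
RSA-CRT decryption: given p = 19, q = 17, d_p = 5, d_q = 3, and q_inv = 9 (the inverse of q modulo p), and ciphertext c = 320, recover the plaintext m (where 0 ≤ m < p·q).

m₁ = c^(d_p) mod p: c ≡ 16 (mod 19), and 16^5 mod 19 = 4.
m₂ = c^(d_q) mod q: c ≡ 14 (mod 17), and 14^3 mod 17 = 7.
h = q_inv·(m₁ − m₂) mod p = 9·(4 − 7) mod 19 = 11.
m = m₂ + h·q = 7 + 11·17 = 194.

194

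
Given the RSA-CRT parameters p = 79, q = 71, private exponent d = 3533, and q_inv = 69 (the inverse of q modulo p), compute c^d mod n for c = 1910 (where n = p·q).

d_p = d mod (p−1) = 3533 mod 78 = 23; d_q = d mod (q−1) = 33.
m₁ = c^(d_p) mod p: c ≡ 14 (mod 79), and 14^23 mod 79 = 15.
m₂ = c^(d_q) mod q: c ≡ 64 (mod 71), and 64^33 mod 71 = 29.
h = q_inv·(m₁ − m₂) mod p = 69·(15 − 29) mod 79 = 61.
m = m₂ + h·q = 29 + 61·71 = 4360.

4360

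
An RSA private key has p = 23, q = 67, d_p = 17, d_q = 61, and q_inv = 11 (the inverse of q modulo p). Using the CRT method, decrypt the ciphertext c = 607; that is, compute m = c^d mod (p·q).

1199

m₁ = c^(d_p) mod p: c ≡ 9 (mod 23), and 9^17 mod 23 = 3.
m₂ = c^(d_q) mod q: c ≡ 4 (mod 67), and 4^61 mod 67 = 60.
h = q_inv·(m₁ − m₂) mod p = 11·(3 − 60) mod 23 = 17.
m = m₂ + h·q = 60 + 17·67 = 1199.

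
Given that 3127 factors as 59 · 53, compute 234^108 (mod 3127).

2540

Mod 59: 234 ≡ 57; by Fermat, exponent reduces to 108 mod 58 = 50; 57^50 ≡ 3 (mod 59).
Mod 53: 234 ≡ 22; by Fermat, exponent reduces to 108 mod 52 = 4; 22^4 ≡ 49 (mod 53).
Combine by CRT: x ≡ 3 (mod 59), x ≡ 49 (mod 53) ⇒ x ≡ 2540 (mod 3127).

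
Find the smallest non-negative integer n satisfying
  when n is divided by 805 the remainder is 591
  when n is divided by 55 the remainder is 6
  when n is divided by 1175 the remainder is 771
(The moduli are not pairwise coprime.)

327421

gcd(805, 55) = 5 and 5 | (6 − 591), so the pair is consistent; merging gives n ≡ 8641 (mod 8855), where 8855 = lcm(805, 55).
gcd(8855, 1175) = 5 and 5 | (771 − 8641), so the pair is consistent; merging gives n ≡ 327421 (mod 2080925), where 2080925 = lcm(8855, 1175).
The solution is unique modulo lcm(805, 55, 1175) = 2080925.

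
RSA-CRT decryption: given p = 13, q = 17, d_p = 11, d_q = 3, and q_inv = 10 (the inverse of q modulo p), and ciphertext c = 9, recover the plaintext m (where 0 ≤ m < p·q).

m₁ = c^(d_p) mod p: c ≡ 9 (mod 13), and 9^11 mod 13 = 3.
m₂ = c^(d_q) mod q: c ≡ 9 (mod 17), and 9^3 mod 17 = 15.
h = q_inv·(m₁ − m₂) mod p = 10·(3 − 15) mod 13 = 10.
m = m₂ + h·q = 15 + 10·17 = 185.

185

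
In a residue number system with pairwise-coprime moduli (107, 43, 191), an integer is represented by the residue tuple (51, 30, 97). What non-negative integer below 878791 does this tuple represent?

Combine the congruences pairwise.
From x ≡ 51 (mod 107) write x = 51 + 107t. Substituting into x ≡ 30 (mod 43) gives 107t ≡ 22 (mod 43), and since 21⁻¹ ≡ 41 (mod 43), t ≡ 42. Hence x ≡ 51 + 107·42 = 4545 (mod 4601).
From x ≡ 4545 (mod 4601) write x = 4545 + 4601t. Substituting into x ≡ 97 (mod 191) gives 4601t ≡ 136 (mod 191), and since 17⁻¹ ≡ 45 (mod 191), t ≡ 8. Hence x ≡ 4545 + 4601·8 = 41353 (mod 878791).

41353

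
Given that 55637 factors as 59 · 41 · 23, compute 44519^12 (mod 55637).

45664

Mod 59: 44519 ≡ 33; 33^12 ≡ 57 (mod 59).
Mod 41: 44519 ≡ 34; 34^12 ≡ 31 (mod 41).
Mod 23: 44519 ≡ 14; 14^12 ≡ 9 (mod 23).
Combine by CRT: x ≡ 57 (mod 59), x ≡ 31 (mod 41), x ≡ 9 (mod 23) ⇒ x ≡ 45664 (mod 55637).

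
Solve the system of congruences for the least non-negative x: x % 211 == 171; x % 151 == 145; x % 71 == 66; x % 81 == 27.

73740240

From x ≡ 171 (mod 211) write x = 171 + 211t. Substituting into x ≡ 145 (mod 151) gives 211t ≡ 125 (mod 151), and since 60⁻¹ ≡ 73 (mod 151), t ≡ 65. Hence x ≡ 171 + 211·65 = 13886 (mod 31861).
From x ≡ 13886 (mod 31861) write x = 13886 + 31861t. Substituting into x ≡ 66 (mod 71) gives 31861t ≡ 25 (mod 71), and since 53⁻¹ ≡ 67 (mod 71), t ≡ 42. Hence x ≡ 13886 + 31861·42 = 1352048 (mod 2262131).
From x ≡ 1352048 (mod 2262131) write x = 1352048 + 2262131t. Substituting into x ≡ 27 (mod 81) gives 2262131t ≡ 31 (mod 81), and since 44⁻¹ ≡ 35 (mod 81), t ≡ 32. Hence x ≡ 1352048 + 2262131·32 = 73740240 (mod 183232611).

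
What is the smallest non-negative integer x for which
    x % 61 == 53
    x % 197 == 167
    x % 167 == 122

The moduli are pairwise coprime; N = 61·197·167 = 2006839.
N/61 = 32899; 32899 ≡ 20 (mod 61); 20·58 ≡ 1, so inverse 58.
N/197 = 10187; 10187 ≡ 140 (mod 197); 140·38 ≡ 1, so inverse 38.
N/167 = 12017; 12017 ≡ 160 (mod 167); 160·143 ≡ 1, so inverse 143.
x ≡ 53·32899·58 + 167·10187·38 + 122·12017·143 = 375426810.
375426810 mod 2006839 = 147917.

147917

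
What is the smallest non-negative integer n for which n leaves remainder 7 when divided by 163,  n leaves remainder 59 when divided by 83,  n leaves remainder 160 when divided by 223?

2211428

From n ≡ 7 (mod 163) write n = 7 + 163t. Substituting into n ≡ 59 (mod 83) gives 163t ≡ 52 (mod 83), and since 80⁻¹ ≡ 55 (mod 83), t ≡ 38. Hence n ≡ 7 + 163·38 = 6201 (mod 13529).
From n ≡ 6201 (mod 13529) write n = 6201 + 13529t. Substituting into n ≡ 160 (mod 223) gives 13529t ≡ 203 (mod 223), and since 149⁻¹ ≡ 3 (mod 223), t ≡ 163. Hence n ≡ 6201 + 13529·163 = 2211428 (mod 3016967).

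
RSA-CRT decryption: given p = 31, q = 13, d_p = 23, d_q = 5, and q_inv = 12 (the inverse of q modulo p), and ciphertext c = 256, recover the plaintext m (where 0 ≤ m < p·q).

16

m₁ = c^(d_p) mod p: c ≡ 8 (mod 31), and 8^23 mod 31 = 16.
m₂ = c^(d_q) mod q: c ≡ 9 (mod 13), and 9^5 mod 13 = 3.
h = q_inv·(m₁ − m₂) mod p = 12·(16 − 3) mod 31 = 1.
m = m₂ + h·q = 3 + 1·13 = 16.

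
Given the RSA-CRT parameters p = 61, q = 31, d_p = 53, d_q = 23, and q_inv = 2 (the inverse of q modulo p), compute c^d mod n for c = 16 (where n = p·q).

m₁ = c^(d_p) mod p: c ≡ 16 (mod 61), and 16^53 mod 61 = 57.
m₂ = c^(d_q) mod q: c ≡ 16 (mod 31), and 16^23 mod 31 = 4.
h = q_inv·(m₁ − m₂) mod p = 2·(57 − 4) mod 61 = 45.
m = m₂ + h·q = 4 + 45·31 = 1399.

1399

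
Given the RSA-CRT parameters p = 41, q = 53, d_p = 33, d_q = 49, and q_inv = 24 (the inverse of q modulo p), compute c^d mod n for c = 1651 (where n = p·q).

m₁ = c^(d_p) mod p: c ≡ 11 (mod 41), and 11^33 mod 41 = 34.
m₂ = c^(d_q) mod q: c ≡ 8 (mod 53), and 8^49 mod 53 = 50.
h = q_inv·(m₁ − m₂) mod p = 24·(34 − 50) mod 41 = 26.
m = m₂ + h·q = 50 + 26·53 = 1428.

1428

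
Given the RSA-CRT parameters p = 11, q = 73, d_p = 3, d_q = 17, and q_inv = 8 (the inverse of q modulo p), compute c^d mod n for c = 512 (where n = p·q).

293

m₁ = c^(d_p) mod p: c ≡ 6 (mod 11), and 6^3 mod 11 = 7.
m₂ = c^(d_q) mod q: c ≡ 1 (mod 73), and 1^17 mod 73 = 1.
h = q_inv·(m₁ − m₂) mod p = 8·(7 − 1) mod 11 = 4.
m = m₂ + h·q = 1 + 4·73 = 293.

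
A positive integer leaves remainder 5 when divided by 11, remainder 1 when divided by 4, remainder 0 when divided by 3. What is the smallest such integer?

The moduli are pairwise coprime; N = 11·4·3 = 132.
N/11 = 12; 12 ≡ 1 (mod 11), inverse 1.
N/4 = 33; 33 ≡ 1 (mod 4), inverse 1.
N/3 = 44; 44 ≡ 2 (mod 3); 2·2 ≡ 1, so inverse 2.
t ≡ 5·12·1 + 1·33·1 + 0·44·2 = 93.
93 mod 132 = 93.

93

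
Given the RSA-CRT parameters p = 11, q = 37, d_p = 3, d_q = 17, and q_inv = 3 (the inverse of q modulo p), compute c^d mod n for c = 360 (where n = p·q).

m₁ = c^(d_p) mod p: c ≡ 8 (mod 11), and 8^3 mod 11 = 6.
m₂ = c^(d_q) mod q: c ≡ 27 (mod 37), and 27^17 mod 37 = 11.
h = q_inv·(m₁ − m₂) mod p = 3·(6 − 11) mod 11 = 7.
m = m₂ + h·q = 11 + 7·37 = 270.

270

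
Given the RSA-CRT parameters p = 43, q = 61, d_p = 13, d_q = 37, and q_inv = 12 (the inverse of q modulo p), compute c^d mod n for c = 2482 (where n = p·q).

728

m₁ = c^(d_p) mod p: c ≡ 31 (mod 43), and 31^13 mod 43 = 40.
m₂ = c^(d_q) mod q: c ≡ 42 (mod 61), and 42^37 mod 61 = 57.
h = q_inv·(m₁ − m₂) mod p = 12·(40 − 57) mod 43 = 11.
m = m₂ + h·q = 57 + 11·61 = 728.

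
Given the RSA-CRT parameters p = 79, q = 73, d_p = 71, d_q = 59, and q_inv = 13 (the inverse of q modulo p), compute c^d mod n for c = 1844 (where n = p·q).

1594

m₁ = c^(d_p) mod p: c ≡ 27 (mod 79), and 27^71 mod 79 = 14.
m₂ = c^(d_q) mod q: c ≡ 19 (mod 73), and 19^59 mod 73 = 61.
h = q_inv·(m₁ − m₂) mod p = 13·(14 − 61) mod 79 = 21.
m = m₂ + h·q = 61 + 21·73 = 1594.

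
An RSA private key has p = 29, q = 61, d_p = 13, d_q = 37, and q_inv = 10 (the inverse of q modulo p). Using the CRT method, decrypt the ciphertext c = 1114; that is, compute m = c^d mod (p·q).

1723

m₁ = c^(d_p) mod p: c ≡ 12 (mod 29), and 12^13 mod 29 = 12.
m₂ = c^(d_q) mod q: c ≡ 16 (mod 61), and 16^37 mod 61 = 15.
h = q_inv·(m₁ − m₂) mod p = 10·(12 − 15) mod 29 = 28.
m = m₂ + h·q = 15 + 28·61 = 1723.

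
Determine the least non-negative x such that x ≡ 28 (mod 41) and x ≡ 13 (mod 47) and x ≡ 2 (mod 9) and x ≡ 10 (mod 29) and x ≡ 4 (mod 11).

4504493

The moduli are pairwise coprime; N = 41·47·9·29·11 = 5532417.
N/41 = 134937; 134937 ≡ 6 (mod 41); 6·7 ≡ 1, so inverse 7.
N/47 = 117711; 117711 ≡ 23 (mod 47); 23·45 ≡ 1, so inverse 45.
N/9 = 614713; 614713 ≡ 4 (mod 9); 4·7 ≡ 1, so inverse 7.
N/29 = 190773; 190773 ≡ 11 (mod 29); 11·8 ≡ 1, so inverse 8.
N/11 = 502947; 502947 ≡ 5 (mod 11); 5·9 ≡ 1, so inverse 9.
x ≡ 28·134937·7 + 13·117711·45 + 2·614713·7 + 10·190773·8 + 4·502947·9 = 137282501.
137282501 mod 5532417 = 4504493.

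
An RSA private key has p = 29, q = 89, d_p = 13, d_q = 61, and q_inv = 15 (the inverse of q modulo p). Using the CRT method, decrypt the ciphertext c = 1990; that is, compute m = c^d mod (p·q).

2125

m₁ = c^(d_p) mod p: c ≡ 18 (mod 29), and 18^13 mod 29 = 8.
m₂ = c^(d_q) mod q: c ≡ 32 (mod 89), and 32^61 mod 89 = 78.
h = q_inv·(m₁ − m₂) mod p = 15·(8 − 78) mod 29 = 23.
m = m₂ + h·q = 78 + 23·89 = 2125.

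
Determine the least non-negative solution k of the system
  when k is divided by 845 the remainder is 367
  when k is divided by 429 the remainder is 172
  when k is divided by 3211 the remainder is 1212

514972

gcd(845, 429) = 13 and 13 | (172 − 367), so the pair is consistent; merging gives k ≡ 13042 (mod 27885), where 27885 = lcm(845, 429).
gcd(27885, 3211) = 169 and 169 | (1212 − 13042), so the pair is consistent; merging gives k ≡ 514972 (mod 529815), where 529815 = lcm(27885, 3211).
The solution is unique modulo lcm(845, 429, 3211) = 529815.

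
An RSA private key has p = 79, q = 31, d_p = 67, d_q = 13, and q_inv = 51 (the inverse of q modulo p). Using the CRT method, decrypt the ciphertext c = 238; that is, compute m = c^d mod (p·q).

m₁ = c^(d_p) mod p: c ≡ 1 (mod 79), and 1^67 mod 79 = 1.
m₂ = c^(d_q) mod q: c ≡ 21 (mod 31), and 21^13 mod 31 = 22.
h = q_inv·(m₁ − m₂) mod p = 51·(1 − 22) mod 79 = 35.
m = m₂ + h·q = 22 + 35·31 = 1107.

1107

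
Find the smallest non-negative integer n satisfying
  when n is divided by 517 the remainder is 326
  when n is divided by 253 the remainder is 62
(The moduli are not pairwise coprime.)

11700

gcd(517, 253) = 11 and 11 | (62 − 326), so the pair is consistent; merging gives n ≡ 11700 (mod 11891), where 11891 = lcm(517, 253).
The solution is unique modulo lcm(517, 253) = 11891.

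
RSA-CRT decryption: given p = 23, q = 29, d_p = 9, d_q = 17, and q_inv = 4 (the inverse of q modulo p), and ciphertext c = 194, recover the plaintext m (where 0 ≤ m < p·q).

112

m₁ = c^(d_p) mod p: c ≡ 10 (mod 23), and 10^9 mod 23 = 20.
m₂ = c^(d_q) mod q: c ≡ 20 (mod 29), and 20^17 mod 29 = 25.
h = q_inv·(m₁ − m₂) mod p = 4·(20 − 25) mod 23 = 3.
m = m₂ + h·q = 25 + 3·29 = 112.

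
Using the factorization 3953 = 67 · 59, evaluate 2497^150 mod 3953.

Mod 67: 2497 ≡ 18; by Fermat, exponent reduces to 150 mod 66 = 18; 18^18 ≡ 59 (mod 67).
Mod 59: 2497 ≡ 19; by Fermat, exponent reduces to 150 mod 58 = 34; 19^34 ≡ 46 (mod 59).
Combine by CRT: x ≡ 59 (mod 67), x ≡ 46 (mod 59) ⇒ x ≡ 3409 (mod 3953).

3409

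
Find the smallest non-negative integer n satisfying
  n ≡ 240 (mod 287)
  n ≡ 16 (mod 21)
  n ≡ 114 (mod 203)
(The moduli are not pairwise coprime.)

20617

gcd(287, 21) = 7 and 7 | (16 − 240), so the pair is consistent; merging gives n ≡ 814 (mod 861), where 861 = lcm(287, 21).
gcd(861, 203) = 7 and 7 | (114 − 814), so the pair is consistent; merging gives n ≡ 20617 (mod 24969), where 24969 = lcm(861, 203).
The solution is unique modulo lcm(287, 21, 203) = 24969.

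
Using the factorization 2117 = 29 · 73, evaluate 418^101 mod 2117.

186

Mod 29: 418 ≡ 12; by Fermat, exponent reduces to 101 mod 28 = 17; 12^17 ≡ 12 (mod 29).
Mod 73: 418 ≡ 53; by Fermat, exponent reduces to 101 mod 72 = 29; 53^29 ≡ 40 (mod 73).
Combine by CRT: x ≡ 12 (mod 29), x ≡ 40 (mod 73) ⇒ x ≡ 186 (mod 2117).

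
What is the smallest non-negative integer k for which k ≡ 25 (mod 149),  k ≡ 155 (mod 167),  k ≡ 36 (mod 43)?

308604

The moduli are pairwise coprime; N = 149·167·43 = 1069969.
N/149 = 7181; 7181 ≡ 29 (mod 149); 29·36 ≡ 1, so inverse 36.
N/167 = 6407; 6407 ≡ 61 (mod 167); 61·115 ≡ 1, so inverse 115.
N/43 = 24883; 24883 ≡ 29 (mod 43); 29·3 ≡ 1, so inverse 3.
k ≡ 25·7181·36 + 155·6407·115 + 36·24883·3 = 123355039.
123355039 mod 1069969 = 308604.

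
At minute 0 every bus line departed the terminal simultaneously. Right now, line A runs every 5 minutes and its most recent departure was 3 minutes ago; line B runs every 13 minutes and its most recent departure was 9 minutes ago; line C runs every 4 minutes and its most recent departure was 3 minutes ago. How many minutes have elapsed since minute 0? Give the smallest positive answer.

243

The moduli are pairwise coprime; N = 5·13·4 = 260.
N/5 = 52; 52 ≡ 2 (mod 5); 2·3 ≡ 1, so inverse 3.
N/13 = 20; 20 ≡ 7 (mod 13); 7·2 ≡ 1, so inverse 2.
N/4 = 65; 65 ≡ 1 (mod 4), inverse 1.
t ≡ 3·52·3 + 9·20·2 + 3·65·1 = 1023.
1023 mod 260 = 243.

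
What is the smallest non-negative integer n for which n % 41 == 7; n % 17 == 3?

581

Combine the congruences pairwise.
From n ≡ 7 (mod 41) write n = 7 + 41t. Substituting into n ≡ 3 (mod 17) gives 41t ≡ 13 (mod 17), and since 7⁻¹ ≡ 5 (mod 17), t ≡ 14. Hence n ≡ 7 + 41·14 = 581 (mod 697).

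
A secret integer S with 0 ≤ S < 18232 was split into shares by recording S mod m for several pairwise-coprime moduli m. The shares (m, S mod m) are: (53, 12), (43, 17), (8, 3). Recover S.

The moduli are pairwise coprime; N = 53·43·8 = 18232.
N/53 = 344; 344 ≡ 26 (mod 53); 26·51 ≡ 1, so inverse 51.
N/43 = 424; 424 ≡ 37 (mod 43); 37·7 ≡ 1, so inverse 7.
N/8 = 2279; 2279 ≡ 7 (mod 8); 7·7 ≡ 1, so inverse 7.
S ≡ 12·344·51 + 17·424·7 + 3·2279·7 = 308843.
308843 mod 18232 = 17131.

17131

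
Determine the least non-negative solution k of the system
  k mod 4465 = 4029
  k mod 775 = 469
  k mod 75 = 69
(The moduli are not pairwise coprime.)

gcd(4465, 775) = 5 and 5 | (469 − 4029), so the pair is consistent; merging gives k ≡ 164769 (mod 692075), where 692075 = lcm(4465, 775).
gcd(692075, 75) = 25 and 25 | (69 − 164769), so the pair is consistent; merging gives k ≡ 164769 (mod 2076225), where 2076225 = lcm(692075, 75).
The solution is unique modulo lcm(4465, 775, 75) = 2076225.

164769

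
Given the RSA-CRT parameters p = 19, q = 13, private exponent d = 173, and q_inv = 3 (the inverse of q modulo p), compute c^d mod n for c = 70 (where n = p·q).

135

d_p = d mod (p−1) = 173 mod 18 = 11; d_q = d mod (q−1) = 5.
m₁ = c^(d_p) mod p: c ≡ 13 (mod 19), and 13^11 mod 19 = 2.
m₂ = c^(d_q) mod q: c ≡ 5 (mod 13), and 5^5 mod 13 = 5.
h = q_inv·(m₁ − m₂) mod p = 3·(2 − 5) mod 19 = 10.
m = m₂ + h·q = 5 + 10·13 = 135.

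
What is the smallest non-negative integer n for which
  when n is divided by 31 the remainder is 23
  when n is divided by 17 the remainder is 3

Combine the congruences pairwise.
From n ≡ 23 (mod 31) write n = 23 + 31t. Substituting into n ≡ 3 (mod 17) gives 31t ≡ 14 (mod 17), and since 14⁻¹ ≡ 11 (mod 17), t ≡ 1. Hence n ≡ 23 + 31·1 = 54 (mod 527).

54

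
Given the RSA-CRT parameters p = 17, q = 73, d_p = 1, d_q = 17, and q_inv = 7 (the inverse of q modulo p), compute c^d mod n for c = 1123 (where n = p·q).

817

m₁ = c^(d_p) mod p: c ≡ 1 (mod 17), and 1^1 mod 17 = 1.
m₂ = c^(d_q) mod q: c ≡ 28 (mod 73), and 28^17 mod 73 = 14.
h = q_inv·(m₁ − m₂) mod p = 7·(1 − 14) mod 17 = 11.
m = m₂ + h·q = 14 + 11·73 = 817.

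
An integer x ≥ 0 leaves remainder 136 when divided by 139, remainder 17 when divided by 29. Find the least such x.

2221

From x ≡ 136 (mod 139) write x = 136 + 139t. Substituting into x ≡ 17 (mod 29) gives 139t ≡ 26 (mod 29), and since 23⁻¹ ≡ 24 (mod 29), t ≡ 15. Hence x ≡ 136 + 139·15 = 2221 (mod 4031).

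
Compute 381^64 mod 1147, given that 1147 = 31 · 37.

1136

Mod 31: 381 ≡ 9; by Fermat, exponent reduces to 64 mod 30 = 4; 9^4 ≡ 20 (mod 31).
Mod 37: 381 ≡ 11; by Fermat, exponent reduces to 64 mod 36 = 28; 11^28 ≡ 26 (mod 37).
Combine by CRT: x ≡ 20 (mod 31), x ≡ 26 (mod 37) ⇒ x ≡ 1136 (mod 1147).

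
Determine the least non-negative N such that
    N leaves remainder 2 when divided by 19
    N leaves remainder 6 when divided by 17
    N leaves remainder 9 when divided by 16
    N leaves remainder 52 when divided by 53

106953

The moduli are pairwise coprime; M = 19·17·16·53 = 273904.
M/19 = 14416; 14416 ≡ 14 (mod 19); 14·15 ≡ 1, so inverse 15.
M/17 = 16112; 16112 ≡ 13 (mod 17); 13·4 ≡ 1, so inverse 4.
M/16 = 17119; 17119 ≡ 15 (mod 16); 15·15 ≡ 1, so inverse 15.
M/53 = 5168; 5168 ≡ 27 (mod 53); 27·2 ≡ 1, so inverse 2.
N ≡ 2·14416·15 + 6·16112·4 + 9·17119·15 + 52·5168·2 = 3667705.
3667705 mod 273904 = 106953.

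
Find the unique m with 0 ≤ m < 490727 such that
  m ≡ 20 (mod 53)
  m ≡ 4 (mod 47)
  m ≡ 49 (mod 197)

The moduli are pairwise coprime; N = 53·47·197 = 490727.
N/53 = 9259; 9259 ≡ 37 (mod 53); 37·43 ≡ 1, so inverse 43.
N/47 = 10441; 10441 ≡ 7 (mod 47); 7·27 ≡ 1, so inverse 27.
N/197 = 2491; 2491 ≡ 127 (mod 197); 127·121 ≡ 1, so inverse 121.
m ≡ 20·9259·43 + 4·10441·27 + 49·2491·121 = 23859507.
23859507 mod 490727 = 304611.

304611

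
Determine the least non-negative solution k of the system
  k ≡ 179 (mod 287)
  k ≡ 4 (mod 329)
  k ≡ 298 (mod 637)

gcd(287, 329) = 7 and 7 | (4 − 179), so the pair is consistent; merging gives k ≡ 3623 (mod 13489), where 13489 = lcm(287, 329).
gcd(13489, 637) = 7 and 7 | (298 − 3623), so the pair is consistent; merging gives k ≡ 907386 (mod 1227499), where 1227499 = lcm(13489, 637).
The solution is unique modulo lcm(287, 329, 637) = 1227499.

907386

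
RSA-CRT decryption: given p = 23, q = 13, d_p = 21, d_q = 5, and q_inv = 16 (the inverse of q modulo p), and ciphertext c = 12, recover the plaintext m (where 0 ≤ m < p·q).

25

m₁ = c^(d_p) mod p: c ≡ 12 (mod 23), and 12^21 mod 23 = 2.
m₂ = c^(d_q) mod q: c ≡ 12 (mod 13), and 12^5 mod 13 = 12.
h = q_inv·(m₁ − m₂) mod p = 16·(2 − 12) mod 23 = 1.
m = m₂ + h·q = 12 + 1·13 = 25.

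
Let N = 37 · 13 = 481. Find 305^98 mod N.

218

Mod 37: 305 ≡ 9; by Fermat, exponent reduces to 98 mod 36 = 26; 9^26 ≡ 33 (mod 37).
Mod 13: 305 ≡ 6; by Fermat, exponent reduces to 98 mod 12 = 2; 6^2 ≡ 10 (mod 13).
Combine by CRT: x ≡ 33 (mod 37), x ≡ 10 (mod 13) ⇒ x ≡ 218 (mod 481).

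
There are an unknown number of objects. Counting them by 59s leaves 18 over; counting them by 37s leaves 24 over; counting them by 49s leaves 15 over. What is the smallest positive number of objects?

22261

The moduli are pairwise coprime; M = 59·37·49 = 106967.
M/59 = 1813; 1813 ≡ 43 (mod 59); 43·11 ≡ 1, so inverse 11.
M/37 = 2891; 2891 ≡ 5 (mod 37); 5·15 ≡ 1, so inverse 15.
M/49 = 2183; 2183 ≡ 27 (mod 49); 27·20 ≡ 1, so inverse 20.
N ≡ 18·1813·11 + 24·2891·15 + 15·2183·20 = 2054634.
2054634 mod 106967 = 22261.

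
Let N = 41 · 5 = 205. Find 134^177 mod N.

69

Mod 41: 134 ≡ 11; by Fermat, exponent reduces to 177 mod 40 = 17; 11^17 ≡ 28 (mod 41).
Mod 5: 134 ≡ 4; by Fermat, exponent reduces to 177 mod 4 = 1; 4^1 ≡ 4 (mod 5).
Combine by CRT: x ≡ 28 (mod 41), x ≡ 4 (mod 5) ⇒ x ≡ 69 (mod 205).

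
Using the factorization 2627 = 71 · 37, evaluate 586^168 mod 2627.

Mod 71: 586 ≡ 18; by Fermat, exponent reduces to 168 mod 70 = 28; 18^28 ≡ 54 (mod 71).
Mod 37: 586 ≡ 31; by Fermat, exponent reduces to 168 mod 36 = 24; 31^24 ≡ 1 (mod 37).
Combine by CRT: x ≡ 54 (mod 71), x ≡ 1 (mod 37) ⇒ x ≡ 2184 (mod 2627).

2184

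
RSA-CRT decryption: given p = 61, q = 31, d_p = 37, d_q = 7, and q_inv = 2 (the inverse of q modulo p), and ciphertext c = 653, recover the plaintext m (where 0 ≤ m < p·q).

1523

m₁ = c^(d_p) mod p: c ≡ 43 (mod 61), and 43^37 mod 61 = 59.
m₂ = c^(d_q) mod q: c ≡ 2 (mod 31), and 2^7 mod 31 = 4.
h = q_inv·(m₁ − m₂) mod p = 2·(59 − 4) mod 61 = 49.
m = m₂ + h·q = 4 + 49·31 = 1523.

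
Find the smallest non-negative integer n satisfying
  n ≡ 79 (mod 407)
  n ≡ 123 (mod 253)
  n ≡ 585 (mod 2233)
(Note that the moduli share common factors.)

gcd(407, 253) = 11 and 11 | (123 − 79), so the pair is consistent; merging gives n ≡ 8219 (mod 9361), where 9361 = lcm(407, 253).
gcd(9361, 2233) = 11 and 11 | (585 − 8219), so the pair is consistent; merging gives n ≡ 1693199 (mod 1900283), where 1900283 = lcm(9361, 2233).
The solution is unique modulo lcm(407, 253, 2233) = 1900283.

1693199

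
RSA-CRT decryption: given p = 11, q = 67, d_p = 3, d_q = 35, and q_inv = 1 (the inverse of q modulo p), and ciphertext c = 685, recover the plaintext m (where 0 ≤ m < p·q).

225

m₁ = c^(d_p) mod p: c ≡ 3 (mod 11), and 3^3 mod 11 = 5.
m₂ = c^(d_q) mod q: c ≡ 15 (mod 67), and 15^35 mod 67 = 24.
h = q_inv·(m₁ − m₂) mod p = 1·(5 − 24) mod 11 = 3.
m = m₂ + h·q = 24 + 3·67 = 225.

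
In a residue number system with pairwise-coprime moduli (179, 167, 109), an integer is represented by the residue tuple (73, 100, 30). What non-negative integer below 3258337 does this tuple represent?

The moduli are pairwise coprime; N = 179·167·109 = 3258337.
N/179 = 18203; 18203 ≡ 124 (mod 179); 124·13 ≡ 1, so inverse 13.
N/167 = 19511; 19511 ≡ 139 (mod 167); 139·161 ≡ 1, so inverse 161.
N/109 = 29893; 29893 ≡ 27 (mod 109); 27·105 ≡ 1, so inverse 105.
x ≡ 73·18203·13 + 100·19511·161 + 30·29893·105 = 425564697.
425564697 mod 3258337 = 1980887.

1980887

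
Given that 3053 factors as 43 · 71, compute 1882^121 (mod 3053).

Mod 43: 1882 ≡ 33; by Fermat, exponent reduces to 121 mod 42 = 37; 33^37 ≡ 12 (mod 43).
Mod 71: 1882 ≡ 36; by Fermat, exponent reduces to 121 mod 70 = 51; 36^51 ≡ 24 (mod 71).
Combine by CRT: x ≡ 12 (mod 43), x ≡ 24 (mod 71) ⇒ x ≡ 1302 (mod 3053).

1302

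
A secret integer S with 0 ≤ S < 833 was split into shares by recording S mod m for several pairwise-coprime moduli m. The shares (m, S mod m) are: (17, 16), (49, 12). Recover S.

747

Combine the congruences pairwise.
From S ≡ 16 (mod 17) write S = 16 + 17t. Substituting into S ≡ 12 (mod 49) gives 17t ≡ 45 (mod 49), and since 17⁻¹ ≡ 26 (mod 49), t ≡ 43. Hence S ≡ 16 + 17·43 = 747 (mod 833).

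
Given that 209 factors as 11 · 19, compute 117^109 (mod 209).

Mod 11: 117 ≡ 7; by Fermat, exponent reduces to 109 mod 10 = 9; 7^9 ≡ 8 (mod 11).
Mod 19: 117 ≡ 3; by Fermat, exponent reduces to 109 mod 18 = 1; 3^1 ≡ 3 (mod 19).
Combine by CRT: x ≡ 8 (mod 11), x ≡ 3 (mod 19) ⇒ x ≡ 41 (mod 209).

41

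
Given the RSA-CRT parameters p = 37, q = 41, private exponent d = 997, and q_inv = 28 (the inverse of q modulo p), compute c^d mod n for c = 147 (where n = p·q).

d_p = d mod (p−1) = 997 mod 36 = 25; d_q = d mod (q−1) = 37.
m₁ = c^(d_p) mod p: c ≡ 36 (mod 37), and 36^25 mod 37 = 36.
m₂ = c^(d_q) mod q: c ≡ 24 (mod 41), and 24^37 mod 41 = 6.
h = q_inv·(m₁ − m₂) mod p = 28·(36 − 6) mod 37 = 26.
m = m₂ + h·q = 6 + 26·41 = 1072.

1072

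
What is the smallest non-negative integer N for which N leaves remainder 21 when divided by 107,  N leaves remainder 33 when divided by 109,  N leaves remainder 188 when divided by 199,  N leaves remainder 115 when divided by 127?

104826423

The moduli are pairwise coprime; M = 107·109·199·127 = 294758999.
M/107 = 2754757; 2754757 ≡ 42 (mod 107); 42·79 ≡ 1, so inverse 79.
M/109 = 2704211; 2704211 ≡ 30 (mod 109); 30·40 ≡ 1, so inverse 40.
M/199 = 1481201; 1481201 ≡ 44 (mod 199); 44·95 ≡ 1, so inverse 95.
M/127 = 2320937; 2320937 ≡ 12 (mod 127); 12·53 ≡ 1, so inverse 53.
N ≡ 21·2754757·79 + 33·2704211·40 + 188·1481201·95 + 115·2320937·53 = 48740061258.
48740061258 mod 294758999 = 104826423.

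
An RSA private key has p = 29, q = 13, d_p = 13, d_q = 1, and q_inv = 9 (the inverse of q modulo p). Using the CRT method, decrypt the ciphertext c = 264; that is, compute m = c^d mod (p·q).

251

m₁ = c^(d_p) mod p: c ≡ 3 (mod 29), and 3^13 mod 29 = 19.
m₂ = c^(d_q) mod q: c ≡ 4 (mod 13), and 4^1 mod 13 = 4.
h = q_inv·(m₁ − m₂) mod p = 9·(19 − 4) mod 29 = 19.
m = m₂ + h·q = 4 + 19·13 = 251.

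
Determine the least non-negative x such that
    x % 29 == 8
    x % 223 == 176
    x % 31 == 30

From x ≡ 8 (mod 29) write x = 8 + 29t. Substituting into x ≡ 176 (mod 223) gives 29t ≡ 168 (mod 223), and since 29⁻¹ ≡ 100 (mod 223), t ≡ 75. Hence x ≡ 8 + 29·75 = 2183 (mod 6467).
From x ≡ 2183 (mod 6467) write x = 2183 + 6467t. Substituting into x ≡ 30 (mod 31) gives 6467t ≡ 17 (mod 31), and since 19⁻¹ ≡ 18 (mod 31), t ≡ 27. Hence x ≡ 2183 + 6467·27 = 176792 (mod 200477).

176792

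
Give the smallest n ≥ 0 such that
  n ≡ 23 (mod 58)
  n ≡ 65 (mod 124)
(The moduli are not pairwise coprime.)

Combine the congruences pairwise.
gcd(58, 124) = 2 and 2 | (65 − 23), so the pair is consistent; merging gives n ≡ 313 (mod 3596), where 3596 = lcm(58, 124).
The solution is unique modulo lcm(58, 124) = 3596.

313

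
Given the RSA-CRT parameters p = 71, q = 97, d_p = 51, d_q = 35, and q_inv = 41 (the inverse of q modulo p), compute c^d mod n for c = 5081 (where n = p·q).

m₁ = c^(d_p) mod p: c ≡ 40 (mod 71), and 40^51 mod 71 = 64.
m₂ = c^(d_q) mod q: c ≡ 37 (mod 97), and 37^35 mod 97 = 83.
h = q_inv·(m₁ − m₂) mod p = 41·(64 − 83) mod 71 = 2.
m = m₂ + h·q = 83 + 2·97 = 277.

277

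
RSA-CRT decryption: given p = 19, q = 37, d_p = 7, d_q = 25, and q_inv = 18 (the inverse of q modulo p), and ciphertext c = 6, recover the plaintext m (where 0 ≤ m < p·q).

m₁ = c^(d_p) mod p: c ≡ 6 (mod 19), and 6^7 mod 19 = 9.
m₂ = c^(d_q) mod q: c ≡ 6 (mod 37), and 6^25 mod 37 = 6.
h = q_inv·(m₁ − m₂) mod p = 18·(9 − 6) mod 19 = 16.
m = m₂ + h·q = 6 + 16·37 = 598.

598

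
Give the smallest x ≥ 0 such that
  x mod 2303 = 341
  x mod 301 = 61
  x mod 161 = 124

1722985

gcd(2303, 301) = 7 and 7 | (61 − 341), so the pair is consistent; merging gives x ≡ 39492 (mod 99029), where 99029 = lcm(2303, 301).
gcd(99029, 161) = 7 and 7 | (124 − 39492), so the pair is consistent; merging gives x ≡ 1722985 (mod 2277667), where 2277667 = lcm(99029, 161).
The solution is unique modulo lcm(2303, 301, 161) = 2277667.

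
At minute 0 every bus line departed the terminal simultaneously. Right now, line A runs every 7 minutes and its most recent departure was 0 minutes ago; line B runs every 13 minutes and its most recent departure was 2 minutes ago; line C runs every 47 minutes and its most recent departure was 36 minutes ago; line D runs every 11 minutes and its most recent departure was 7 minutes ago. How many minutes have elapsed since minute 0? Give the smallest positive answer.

The moduli are pairwise coprime; N = 7·13·47·11 = 47047.
N/7 = 6721; 6721 ≡ 1 (mod 7), inverse 1.
N/13 = 3619; 3619 ≡ 5 (mod 13); 5·8 ≡ 1, so inverse 8.
N/47 = 1001; 1001 ≡ 14 (mod 47); 14·37 ≡ 1, so inverse 37.
N/11 = 4277; 4277 ≡ 9 (mod 11); 9·5 ≡ 1, so inverse 5.
t ≡ 0·6721·1 + 2·3619·8 + 36·1001·37 + 7·4277·5 = 1540931.
1540931 mod 47047 = 35427.

35427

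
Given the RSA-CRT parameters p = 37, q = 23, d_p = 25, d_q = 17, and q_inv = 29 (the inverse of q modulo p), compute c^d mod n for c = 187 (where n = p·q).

m₁ = c^(d_p) mod p: c ≡ 2 (mod 37), and 2^25 mod 37 = 20.
m₂ = c^(d_q) mod q: c ≡ 3 (mod 23), and 3^17 mod 23 = 16.
h = q_inv·(m₁ − m₂) mod p = 29·(20 − 16) mod 37 = 5.
m = m₂ + h·q = 16 + 5·23 = 131.

131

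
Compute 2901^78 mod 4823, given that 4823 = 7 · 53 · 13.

2066

Mod 7: 2901 ≡ 3; since 6 | 78, by Fermat 3^78 ≡ 1 (mod 7).
Mod 53: 2901 ≡ 39; by Fermat, exponent reduces to 78 mod 52 = 26; 39^26 ≡ 52 (mod 53).
Mod 13: 2901 ≡ 2; by Fermat, exponent reduces to 78 mod 12 = 6; 2^6 ≡ 12 (mod 13).
Combine by CRT: x ≡ 1 (mod 7), x ≡ 52 (mod 53), x ≡ 12 (mod 13) ⇒ x ≡ 2066 (mod 4823).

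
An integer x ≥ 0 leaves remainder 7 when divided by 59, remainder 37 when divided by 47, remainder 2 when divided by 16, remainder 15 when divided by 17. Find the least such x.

From x ≡ 7 (mod 59) write x = 7 + 59t. Substituting into x ≡ 37 (mod 47) gives 59t ≡ 30 (mod 47), and since 12⁻¹ ≡ 4 (mod 47), t ≡ 26. Hence x ≡ 7 + 59·26 = 1541 (mod 2773).
From x ≡ 1541 (mod 2773) write x = 1541 + 2773t. Substituting into x ≡ 2 (mod 16) gives 2773t ≡ 13 (mod 16), and since 5⁻¹ ≡ 13 (mod 16), t ≡ 9. Hence x ≡ 1541 + 2773·9 = 26498 (mod 44368).
From x ≡ 26498 (mod 44368) write x = 26498 + 44368t. Substituting into x ≡ 15 (mod 17) gives 44368t ≡ 3 (mod 17), and since 15⁻¹ ≡ 8 (mod 17), t ≡ 7. Hence x ≡ 26498 + 44368·7 = 337074 (mod 754256).

337074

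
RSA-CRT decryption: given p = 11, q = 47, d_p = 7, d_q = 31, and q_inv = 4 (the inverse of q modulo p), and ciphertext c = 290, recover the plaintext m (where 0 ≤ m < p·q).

49

m₁ = c^(d_p) mod p: c ≡ 4 (mod 11), and 4^7 mod 11 = 5.
m₂ = c^(d_q) mod q: c ≡ 8 (mod 47), and 8^31 mod 47 = 2.
h = q_inv·(m₁ − m₂) mod p = 4·(5 − 2) mod 11 = 1.
m = m₂ + h·q = 2 + 1·47 = 49.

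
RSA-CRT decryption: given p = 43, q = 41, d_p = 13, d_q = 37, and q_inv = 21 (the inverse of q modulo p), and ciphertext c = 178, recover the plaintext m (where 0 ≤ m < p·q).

1339

m₁ = c^(d_p) mod p: c ≡ 6 (mod 43), and 6^13 mod 43 = 6.
m₂ = c^(d_q) mod q: c ≡ 14 (mod 41), and 14^37 mod 41 = 27.
h = q_inv·(m₁ − m₂) mod p = 21·(6 − 27) mod 43 = 32.
m = m₂ + h·q = 27 + 32·41 = 1339.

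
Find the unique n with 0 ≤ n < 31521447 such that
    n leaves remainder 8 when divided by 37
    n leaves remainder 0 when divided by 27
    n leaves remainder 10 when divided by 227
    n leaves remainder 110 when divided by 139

The moduli are pairwise coprime; M = 37·27·227·139 = 31521447.
M/37 = 851931; 851931 ≡ 6 (mod 37); 6·31 ≡ 1, so inverse 31.
M/27 = 1167461; 1167461 ≡ 8 (mod 27); 8·17 ≡ 1, so inverse 17.
M/227 = 138861; 138861 ≡ 164 (mod 227); 164·18 ≡ 1, so inverse 18.
M/139 = 226773; 226773 ≡ 64 (mod 139); 64·63 ≡ 1, so inverse 63.
n ≡ 8·851931·31 + 0·1167461·17 + 10·138861·18 + 110·226773·63 = 1807810758.
1807810758 mod 31521447 = 11088279.

11088279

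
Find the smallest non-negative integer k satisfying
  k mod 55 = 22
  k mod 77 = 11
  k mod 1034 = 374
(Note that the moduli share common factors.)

17952

gcd(55, 77) = 11 and 11 | (11 − 22), so the pair is consistent; merging gives k ≡ 242 (mod 385), where 385 = lcm(55, 77).
gcd(385, 1034) = 11 and 11 | (374 − 242), so the pair is consistent; merging gives k ≡ 17952 (mod 36190), where 36190 = lcm(385, 1034).
The solution is unique modulo lcm(55, 77, 1034) = 36190.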